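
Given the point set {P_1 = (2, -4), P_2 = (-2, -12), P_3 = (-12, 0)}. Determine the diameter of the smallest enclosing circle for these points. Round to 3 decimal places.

Side lengths²: P_1P_2² = 80, P_1P_3² = 212, P_2P_3² = 244.
Since P_2P_3² = 244 < 212 + 80 = 292, the triangle is acute, so the smallest enclosing circle is the circumcircle.
Circumcentre = (-5.875, -5.0625), r² = 63.14453125.
Diameter = 2r = 2√(63.14453125) ≈ 15.893.

15.893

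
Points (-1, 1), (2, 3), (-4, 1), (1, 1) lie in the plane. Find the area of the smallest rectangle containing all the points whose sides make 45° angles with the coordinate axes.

In coordinates u = x + y, v = x − y the rectangle is axis-aligned; the map (x,y)→(u,v) scales areas by 2.
u-values: 0, 5, -3, 2; range = 5 − (-3) = 8.
v-values: -2, -1, -5, 0; range = 0 − (-5) = 5.
Area = (8 × 5) / 2 = 20.

20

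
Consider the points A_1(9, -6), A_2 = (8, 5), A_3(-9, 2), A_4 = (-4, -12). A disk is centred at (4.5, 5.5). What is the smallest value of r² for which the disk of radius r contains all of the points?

378.5

The required radius is the distance from (4.5, 5.5) to the farthest point.
Squared distances: 152.5, 12.5, 194.5, 378.5.
Maximum is 378.5, attained at A_4.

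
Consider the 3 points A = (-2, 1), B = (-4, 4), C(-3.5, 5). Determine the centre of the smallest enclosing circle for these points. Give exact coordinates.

Side lengths²: AB² = 13, AC² = 18.25, BC² = 1.25.
Since AC² = 18.25 ≥ 13 + 1.25 = 14.25, the angle opposite AC is not acute, so the smallest enclosing circle has AC as diameter.
Centre = midpoint of AC = (-2.75, 3), r² = 18.25/4 = 4.5625.
Centre = (-2.75, 3).

(-2.75, 3)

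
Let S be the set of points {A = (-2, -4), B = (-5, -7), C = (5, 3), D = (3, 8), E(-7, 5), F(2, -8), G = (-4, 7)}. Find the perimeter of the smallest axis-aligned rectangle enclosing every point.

Width = max x − min x = 5 − (-7) = 12.
Height = max y − min y = 8 − (-8) = 16.
Perimeter = 2(12 + 16) = 56.

56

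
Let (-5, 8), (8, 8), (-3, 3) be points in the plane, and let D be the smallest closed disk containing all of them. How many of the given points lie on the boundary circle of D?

3

Call the three points A, B, C in the order given.
Side lengths²: AB² = 169, AC² = 29, BC² = 146.
Since AB² = 169 < 146 + 29 = 175, the triangle is acute, so the smallest enclosing circle is the circumcircle.
Circumcentre = (1.5, 7.7), r² = 42.34.
The points at distance exactly r from the centre are (-5, 8), (8, 8), (-3, 3) — 3 points.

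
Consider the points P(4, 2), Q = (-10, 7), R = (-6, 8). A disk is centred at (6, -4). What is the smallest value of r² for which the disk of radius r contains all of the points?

377

The required radius is the distance from (6, -4) to the farthest point.
Squared distances: 40, 377, 288.
Maximum is 377, attained at Q.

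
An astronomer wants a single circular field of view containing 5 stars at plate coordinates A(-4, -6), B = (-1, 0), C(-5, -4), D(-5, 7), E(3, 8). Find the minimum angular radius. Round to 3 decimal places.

A smallest enclosing disk is always determined by at most three of the input points on its boundary.
The farthest pair is A–E with squared distance 245. The circle on this segment as diameter has centre (-0.5, 1) and r² = 245/4 = 61.25.
Check B: distance² to centre = 1.25 ≤ 61.25, so it lies inside.
All remaining points lie in this disk, and no smaller disk contains both endpoints, so this is the minimum enclosing circle.
r = √(61.25) ≈ 7.826.

7.826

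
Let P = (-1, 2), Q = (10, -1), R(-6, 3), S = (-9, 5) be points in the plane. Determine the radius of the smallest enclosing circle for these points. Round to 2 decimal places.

The farthest pair is Q–S with squared distance 397. The circle on this segment as diameter has centre (0.5, 2) and r² = 397/4 = 99.25.
Check P: distance² to centre = 2.25 ≤ 99.25, so it lies inside.
All remaining points lie in this disk, and no smaller disk contains both endpoints, so this is the minimum enclosing circle.
r = √(99.25) ≈ 9.96.

9.96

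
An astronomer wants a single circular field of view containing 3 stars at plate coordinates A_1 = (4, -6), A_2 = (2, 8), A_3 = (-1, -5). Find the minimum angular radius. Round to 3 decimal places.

7.074

Side lengths²: A_1A_2² = 200, A_1A_3² = 26, A_2A_3² = 178.
Since A_1A_2² = 200 < 178 + 26 = 204, the triangle is acute, so the smallest enclosing circle is the circumcircle.
Circumcentre = (95/34, 33/34), r² = 28925/578.
r = √(28925/578) ≈ 7.074.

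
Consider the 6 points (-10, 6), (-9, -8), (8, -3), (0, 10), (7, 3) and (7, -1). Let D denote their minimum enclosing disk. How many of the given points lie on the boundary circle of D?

A smallest enclosing disk is always determined by at most three of the input points on its boundary.
The minimum enclosing circle is determined by three boundary points: (-9, -8), (8, -3), (0, 10).
Their circumcentre is (-119/58, -13/58) with r² = 182905/1682.
The farthest remaining point (-10, 6) is at distance² 171421/1682 ≤ 182905/1682.
The points at distance exactly r from the centre are (-9, -8), (8, -3), (0, 10) — 3 points.

3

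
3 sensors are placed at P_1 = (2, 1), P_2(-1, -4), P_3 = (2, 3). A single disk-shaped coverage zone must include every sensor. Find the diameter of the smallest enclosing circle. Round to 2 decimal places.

Side lengths²: P_1P_2² = 34, P_1P_3² = 4, P_2P_3² = 58.
Since P_2P_3² = 58 ≥ 34 + 4 = 38, the angle opposite P_2P_3 is not acute, so the smallest enclosing circle has P_2P_3 as diameter.
Centre = midpoint of P_2P_3 = (0.5, -0.5), r² = 58/4 = 14.5.
Diameter = 2r = 2√(14.5) ≈ 7.62.

7.62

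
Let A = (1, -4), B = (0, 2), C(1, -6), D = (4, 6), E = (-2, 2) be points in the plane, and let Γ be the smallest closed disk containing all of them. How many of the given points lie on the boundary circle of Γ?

2

The farthest pair is C–D with squared distance 153. The circle on this segment as diameter has centre (2.5, 0) and r² = 153/4 = 38.25.
Check A: distance² to centre = 18.25 ≤ 38.25, so it lies inside.
All remaining points lie in this disk, and no smaller disk contains both endpoints, so this is the minimum enclosing circle.
The points at distance exactly r from the centre are C, D — 2 points.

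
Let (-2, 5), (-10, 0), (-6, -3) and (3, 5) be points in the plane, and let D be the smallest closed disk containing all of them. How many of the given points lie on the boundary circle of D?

2

A smallest enclosing disk is always determined by at most three of the input points on its boundary.
The farthest pair is (-10, 0)–(3, 5) with squared distance 194. The circle on this segment as diameter has centre (-3.5, 2.5) and r² = 194/4 = 48.5.
Check (-2, 5): distance² to centre = 8.5 ≤ 48.5, so it lies inside.
All remaining points lie in this disk, and no smaller disk contains both endpoints, so this is the minimum enclosing circle.
The points at distance exactly r from the centre are (-10, 0), (3, 5) — 2 points.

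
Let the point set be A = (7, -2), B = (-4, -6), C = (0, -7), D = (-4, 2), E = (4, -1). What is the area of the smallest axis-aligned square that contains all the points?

121

The bounding box has width 11 and height 9.
An axis-aligned square enclosing the set must have side ≥ max(width, height).
So the minimum side is max(11, 9) = 11.
Area = 11² = 121.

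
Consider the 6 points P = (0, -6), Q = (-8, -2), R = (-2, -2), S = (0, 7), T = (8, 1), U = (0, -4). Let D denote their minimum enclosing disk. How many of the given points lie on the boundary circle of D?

The minimum enclosing circle of a finite set is fixed by two of the points (as a diameter) or three (as a circumcircle).
The farthest pair is Q–T with squared distance 265. The circle on this segment as diameter has centre (0, -0.5) and r² = 265/4 = 66.25.
Check P: distance² to centre = 30.25 ≤ 66.25, so it lies inside.
All remaining points lie in this disk, and no smaller disk contains both endpoints, so this is the minimum enclosing circle.
The points at distance exactly r from the centre are Q, T — 2 points.

2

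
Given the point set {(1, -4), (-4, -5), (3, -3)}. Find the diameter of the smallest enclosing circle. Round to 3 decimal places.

Call the three points A, B, C in the order given.
Side lengths²: AB² = 26, AC² = 5, BC² = 53.
Since BC² = 53 ≥ 26 + 5 = 31, the angle opposite BC is not acute, so the smallest enclosing circle has BC as diameter.
Centre = midpoint of BC = (-0.5, -4), r² = 53/4 = 13.25.
Diameter = 2r = 2√(13.25) ≈ 7.280.

7.280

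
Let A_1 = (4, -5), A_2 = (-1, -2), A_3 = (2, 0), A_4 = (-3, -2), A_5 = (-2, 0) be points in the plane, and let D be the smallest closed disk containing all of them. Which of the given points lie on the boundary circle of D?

The minimum enclosing circle of a finite set is fixed by two of the points (as a diameter) or three (as a circumcircle).
The minimum enclosing circle is determined by three boundary points: A_1, A_4, A_5.
Their circumcentre is (29/34, -91/34) with r² = 8845/578.
The farthest remaining point A_3 is at distance² 4901/578 ≤ 8845/578.
The points at distance exactly r from the centre are A_1, A_4, A_5 — 3 points.

A_1, A_4, A_5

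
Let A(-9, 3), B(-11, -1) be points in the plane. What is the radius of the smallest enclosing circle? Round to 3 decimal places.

2.236

The smallest circle enclosing two points has them as diameter endpoints.
Centre = midpoint = (-10, 1); r² = |AB|²/4 = 20/4 = 5.
r = √5 ≈ 2.236.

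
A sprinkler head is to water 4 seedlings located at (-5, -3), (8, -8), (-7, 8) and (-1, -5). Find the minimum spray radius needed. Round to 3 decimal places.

A smallest enclosing disk is always determined by at most three of the input points on its boundary.
The farthest pair is (8, -8)–(-7, 8) with squared distance 481. The circle on this segment as diameter has centre (0.5, 0) and r² = 481/4 = 120.25.
Check (-5, -3): distance² to centre = 39.25 ≤ 120.25, so it lies inside.
All remaining points lie in this disk, and no smaller disk contains both endpoints, so this is the minimum enclosing circle.
r = √(120.25) ≈ 10.966.

10.966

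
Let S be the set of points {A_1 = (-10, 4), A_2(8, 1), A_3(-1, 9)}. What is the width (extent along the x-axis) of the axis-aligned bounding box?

max x = 8, min x = -10, so width = 18.

18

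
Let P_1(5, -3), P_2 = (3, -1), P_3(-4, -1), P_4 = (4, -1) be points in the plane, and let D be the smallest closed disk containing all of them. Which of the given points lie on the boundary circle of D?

P_1, P_3

A smallest enclosing disk is always determined by at most three of the input points on its boundary.
The farthest pair is P_1–P_3 with squared distance 85. The circle on this segment as diameter has centre (0.5, -2) and r² = 85/4 = 21.25.
Check P_2: distance² to centre = 7.25 ≤ 21.25, so it lies inside.
All remaining points lie in this disk, and no smaller disk contains both endpoints, so this is the minimum enclosing circle.
The points at distance exactly r from the centre are P_1, P_3 — 2 points.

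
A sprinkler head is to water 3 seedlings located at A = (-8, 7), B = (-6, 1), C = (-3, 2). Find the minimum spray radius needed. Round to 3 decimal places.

Side lengths²: AB² = 40, AC² = 50, BC² = 10.
Since AC² = 50 ≥ 40 + 10 = 50, the angle opposite AC is not acute, so the smallest enclosing circle has AC as diameter.
Centre = midpoint of AC = (-5.5, 4.5), r² = 50/4 = 12.5.
r = √(12.5) ≈ 3.536.

3.536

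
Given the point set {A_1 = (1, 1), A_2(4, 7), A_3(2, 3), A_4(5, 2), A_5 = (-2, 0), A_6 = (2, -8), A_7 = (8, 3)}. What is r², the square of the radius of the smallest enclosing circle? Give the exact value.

By Welzl's lemma the MEC is supported by two points (diametrically opposite) or three points (on a circumcircle).
The farthest pair is A_2–A_6 with squared distance 229. The circle on this segment as diameter has centre (3, -0.5) and r² = 229/4 = 57.25.
Check A_1: distance² to centre = 6.25 ≤ 57.25, so it lies inside.
All remaining points lie in this disk, and no smaller disk contains both endpoints, so this is the minimum enclosing circle.

57.25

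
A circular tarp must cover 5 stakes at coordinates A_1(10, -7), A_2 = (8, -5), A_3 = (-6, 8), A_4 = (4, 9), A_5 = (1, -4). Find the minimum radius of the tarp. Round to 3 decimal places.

A smallest enclosing disk is always determined by at most three of the input points on its boundary.
The farthest pair is A_1–A_3 with squared distance 481. The circle on this segment as diameter has centre (2, 0.5) and r² = 481/4 = 120.25.
Check A_2: distance² to centre = 66.25 ≤ 120.25, so it lies inside.
All remaining points lie in this disk, and no smaller disk contains both endpoints, so this is the minimum enclosing circle.
r = √(120.25) ≈ 10.966.

10.966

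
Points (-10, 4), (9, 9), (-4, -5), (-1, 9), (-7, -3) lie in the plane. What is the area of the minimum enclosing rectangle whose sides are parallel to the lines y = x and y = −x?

210

In coordinates u = x + y, v = x − y the rectangle is axis-aligned; the map (x,y)→(u,v) scales areas by 2.
u-values: -6, 18, -9, 8, -10; range = 18 − (-10) = 28.
v-values: -14, 0, 1, -10, -4; range = 1 − (-14) = 15.
Area = (28 × 15) / 2 = 210.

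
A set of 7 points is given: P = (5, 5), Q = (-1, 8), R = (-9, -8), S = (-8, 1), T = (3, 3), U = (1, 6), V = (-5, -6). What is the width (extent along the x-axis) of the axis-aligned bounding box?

max x = 5, min x = -9, so width = 14.

14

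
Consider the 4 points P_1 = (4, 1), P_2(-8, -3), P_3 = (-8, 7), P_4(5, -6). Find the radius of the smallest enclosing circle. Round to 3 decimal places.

9.192

A smallest enclosing disk is always determined by at most three of the input points on its boundary.
The farthest pair is P_3–P_4 with squared distance 338. The circle on this segment as diameter has centre (-1.5, 0.5) and r² = 338/4 = 84.5.
Check P_1: distance² to centre = 30.5 ≤ 84.5, so it lies inside.
All remaining points lie in this disk, and no smaller disk contains both endpoints, so this is the minimum enclosing circle.
r = √(84.5) ≈ 9.192.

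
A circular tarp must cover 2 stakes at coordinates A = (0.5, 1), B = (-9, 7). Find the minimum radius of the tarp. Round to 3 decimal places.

5.618

The smallest circle enclosing two points has them as diameter endpoints.
Centre = midpoint = (-4.25, 4); r² = |AB|²/4 = 126.25/4 = 31.5625.
r = √(31.5625) ≈ 5.618.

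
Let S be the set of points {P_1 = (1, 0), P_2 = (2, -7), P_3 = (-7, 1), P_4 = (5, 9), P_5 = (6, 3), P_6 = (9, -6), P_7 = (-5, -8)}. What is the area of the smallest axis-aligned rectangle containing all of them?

x ranges over [-7, 9], width 16.
y ranges over [-8, 9], height 17.
Area = 16 × 17 = 272.

272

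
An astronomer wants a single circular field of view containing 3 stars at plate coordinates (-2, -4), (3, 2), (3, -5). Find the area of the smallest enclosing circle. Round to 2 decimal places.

Call the three points A, B, C in the order given.
Side lengths²: AB² = 61, AC² = 26, BC² = 49.
Since AB² = 61 < 49 + 26 = 75, the triangle is acute, so the smallest enclosing circle is the circumcircle.
Circumcentre = (1.1, -1.5), r² = 15.86.
Area = π·r² = π·15.86 ≈ 49.83.

49.83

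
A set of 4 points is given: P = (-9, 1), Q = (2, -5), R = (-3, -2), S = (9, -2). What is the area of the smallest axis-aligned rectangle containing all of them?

108

x ranges over [-9, 9], width 18.
y ranges over [-5, 1], height 6.
Area = 18 × 6 = 108.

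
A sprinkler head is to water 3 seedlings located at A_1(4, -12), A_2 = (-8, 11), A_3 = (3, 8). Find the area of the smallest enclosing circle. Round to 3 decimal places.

528.573

Side lengths²: A_1A_2² = 673, A_1A_3² = 401, A_2A_3² = 130.
Since A_1A_2² = 673 ≥ 401 + 130 = 531, the angle opposite A_1A_2 is not acute, so the smallest enclosing circle has A_1A_2 as diameter.
Centre = midpoint of A_1A_2 = (-2, -0.5), r² = 673/4 = 168.25.
Area = π·r² = π·168.25 ≈ 528.573.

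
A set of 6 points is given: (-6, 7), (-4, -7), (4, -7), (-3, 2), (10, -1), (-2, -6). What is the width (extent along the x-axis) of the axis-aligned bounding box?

16

max x = 10, min x = -6, so width = 16.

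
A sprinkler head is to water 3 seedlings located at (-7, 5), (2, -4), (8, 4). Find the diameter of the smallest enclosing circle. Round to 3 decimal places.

15.186

Call the three points A, B, C in the order given.
Side lengths²: AB² = 162, AC² = 226, BC² = 100.
Since AC² = 226 < 162 + 100 = 262, the triangle is acute, so the smallest enclosing circle is the circumcircle.
Circumcentre = (3/7, 24/7), r² = 2825/49.
Diameter = 2r = 2√(2825/49) ≈ 15.186.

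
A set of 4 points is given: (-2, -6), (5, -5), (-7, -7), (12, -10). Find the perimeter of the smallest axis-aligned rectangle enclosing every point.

48

Width = max x − min x = 12 − (-7) = 19.
Height = max y − min y = -5 − (-10) = 5.
Perimeter = 2(19 + 5) = 48.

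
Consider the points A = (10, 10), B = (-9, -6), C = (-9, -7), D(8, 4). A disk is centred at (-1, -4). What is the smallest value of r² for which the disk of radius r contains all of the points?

The required radius is the distance from (-1, -4) to the farthest point.
Squared distances: 317, 68, 73, 145.
Maximum is 317, attained at A.

317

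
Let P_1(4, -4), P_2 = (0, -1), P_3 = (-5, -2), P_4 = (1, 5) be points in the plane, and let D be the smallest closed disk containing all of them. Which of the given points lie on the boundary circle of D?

The minimum enclosing circle is determined by three boundary points: P_1, P_3, P_4.
Their circumcentre is (0.1, -0.3) with r² = 28.9.
The farthest remaining point P_2 is at distance² 0.5 ≤ 28.9.
The points at distance exactly r from the centre are P_1, P_3, P_4 — 3 points.

P_1, P_3, P_4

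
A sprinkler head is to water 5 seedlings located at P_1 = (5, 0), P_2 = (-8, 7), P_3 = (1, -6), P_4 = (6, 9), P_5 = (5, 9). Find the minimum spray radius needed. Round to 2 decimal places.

8.84

The minimum enclosing circle is determined by three boundary points: P_2, P_3, P_4.
Their circumcentre is (-0.25, 2.75) with r² = 78.125.
The farthest remaining point P_5 is at distance² 66.625 ≤ 78.125.
r = √(78.125) ≈ 8.84.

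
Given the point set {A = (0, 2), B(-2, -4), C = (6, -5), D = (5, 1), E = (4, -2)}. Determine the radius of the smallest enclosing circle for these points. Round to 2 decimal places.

4.70

A smallest enclosing disk is always determined by at most three of the input points on its boundary.
The minimum enclosing circle is determined by three boundary points: A, B, C.
Their circumcentre is (2.3, -2.1) with r² = 22.1.
The farthest remaining point D is at distance² 16.9 ≤ 22.1.
r = √(22.1) ≈ 4.70.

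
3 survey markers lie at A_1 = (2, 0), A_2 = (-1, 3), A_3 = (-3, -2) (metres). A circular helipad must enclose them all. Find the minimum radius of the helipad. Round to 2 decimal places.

2.93

Side lengths²: A_1A_2² = 18, A_1A_3² = 29, A_2A_3² = 29.
Since A_2A_3² = 29 < 29 + 18 = 47, the triangle is acute, so the smallest enclosing circle is the circumcircle.
Circumcentre = (-13/14, 1/14), r² = 841/98.
r = √(841/98) ≈ 2.93.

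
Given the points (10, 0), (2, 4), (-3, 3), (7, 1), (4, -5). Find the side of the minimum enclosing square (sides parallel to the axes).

13

The bounding box has width 13 and height 9.
An axis-aligned square enclosing the set must have side ≥ max(width, height).
So the minimum side is max(13, 9) = 13.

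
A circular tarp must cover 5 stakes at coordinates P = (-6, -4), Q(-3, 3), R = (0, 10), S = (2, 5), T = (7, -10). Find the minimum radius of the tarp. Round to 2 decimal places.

The farthest pair is R–T with squared distance 449. The circle on this segment as diameter has centre (3.5, 0) and r² = 449/4 = 112.25.
Check P: distance² to centre = 106.25 ≤ 112.25, so it lies inside.
All remaining points lie in this disk, and no smaller disk contains both endpoints, so this is the minimum enclosing circle.
r = √(112.25) ≈ 10.59.

10.59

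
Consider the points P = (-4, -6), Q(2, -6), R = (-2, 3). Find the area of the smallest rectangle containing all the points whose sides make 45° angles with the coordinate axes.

71.5

In coordinates u = x + y, v = x − y the rectangle is axis-aligned; the map (x,y)→(u,v) scales areas by 2.
u-values: -10, -4, 1; range = 1 − (-10) = 11.
v-values: 2, 8, -5; range = 8 − (-5) = 13.
Area = (11 × 13) / 2 = 71.5.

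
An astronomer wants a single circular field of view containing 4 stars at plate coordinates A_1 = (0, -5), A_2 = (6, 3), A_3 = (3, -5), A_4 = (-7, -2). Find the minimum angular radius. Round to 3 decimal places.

6.964

A smallest enclosing disk is always determined by at most three of the input points on its boundary.
The farthest pair is A_2–A_4 with squared distance 194. The circle on this segment as diameter has centre (-0.5, 0.5) and r² = 194/4 = 48.5.
Check A_1: distance² to centre = 30.5 ≤ 48.5, so it lies inside.
All remaining points lie in this disk, and no smaller disk contains both endpoints, so this is the minimum enclosing circle.
r = √(48.5) ≈ 6.964.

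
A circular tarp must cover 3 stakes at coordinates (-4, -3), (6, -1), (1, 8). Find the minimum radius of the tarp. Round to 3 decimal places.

6.343

Call the three points A, B, C in the order given.
Side lengths²: AB² = 104, AC² = 146, BC² = 106.
Since AC² = 146 < 106 + 104 = 210, the triangle is acute, so the smallest enclosing circle is the circumcircle.
Circumcentre = (0.26, 1.7), r² = 40.2376.
r = √(40.2376) ≈ 6.343.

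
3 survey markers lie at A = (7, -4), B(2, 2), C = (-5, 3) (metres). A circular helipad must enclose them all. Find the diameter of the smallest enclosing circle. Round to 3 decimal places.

13.892

Side lengths²: AB² = 61, AC² = 193, BC² = 50.
Since AC² = 193 ≥ 61 + 50 = 111, the angle opposite AC is not acute, so the smallest enclosing circle has AC as diameter.
Centre = midpoint of AC = (1, -0.5), r² = 193/4 = 48.25.
Diameter = 2r = 2√(48.25) ≈ 13.892.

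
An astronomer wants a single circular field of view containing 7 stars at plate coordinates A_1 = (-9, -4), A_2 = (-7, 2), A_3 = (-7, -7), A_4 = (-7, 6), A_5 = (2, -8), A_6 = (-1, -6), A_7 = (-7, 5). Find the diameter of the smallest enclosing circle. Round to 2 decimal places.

16.64

The minimum enclosing circle of a finite set is fixed by two of the points (as a diameter) or three (as a circumcircle).
The farthest pair is A_4–A_5 with squared distance 277. The circle on this segment as diameter has centre (-2.5, -1) and r² = 277/4 = 69.25.
Check A_1: distance² to centre = 51.25 ≤ 69.25, so it lies inside.
All remaining points lie in this disk, and no smaller disk contains both endpoints, so this is the minimum enclosing circle.
Diameter = 2r = 2√(69.25) ≈ 16.64.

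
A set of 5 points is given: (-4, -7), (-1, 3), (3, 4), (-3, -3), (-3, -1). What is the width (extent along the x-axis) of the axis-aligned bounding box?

max x = 3, min x = -4, so width = 7.

7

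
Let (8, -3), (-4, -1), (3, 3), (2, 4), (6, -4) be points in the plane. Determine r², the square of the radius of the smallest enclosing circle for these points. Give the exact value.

37

The minimum enclosing circle of a finite set is fixed by two of the points (as a diameter) or three (as a circumcircle).
The farthest pair is (8, -3)–(-4, -1) with squared distance 148. The circle on this segment as diameter has centre (2, -2) and r² = 148/4 = 37.
Check (3, 3): distance² to centre = 26 ≤ 37, so it lies inside.
All remaining points lie in this disk, and no smaller disk contains both endpoints, so this is the minimum enclosing circle.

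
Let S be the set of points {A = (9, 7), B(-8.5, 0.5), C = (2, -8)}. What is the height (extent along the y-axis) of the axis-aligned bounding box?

max y = 7, min y = -8, so height = 15.

15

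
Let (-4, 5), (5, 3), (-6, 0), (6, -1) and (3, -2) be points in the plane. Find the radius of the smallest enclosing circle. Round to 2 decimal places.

The minimum enclosing circle of a finite set is fixed by two of the points (as a diameter) or three (as a circumcircle).
The minimum enclosing circle is determined by three boundary points: (-4, 5), (-6, 0), (6, -1).
Their circumcentre is (5/62, 29/62) with r² = 71485/1922.
The farthest remaining point (5, 3) is at distance² 58837/1922 ≤ 71485/1922.
r = √(71485/1922) ≈ 6.10.

6.10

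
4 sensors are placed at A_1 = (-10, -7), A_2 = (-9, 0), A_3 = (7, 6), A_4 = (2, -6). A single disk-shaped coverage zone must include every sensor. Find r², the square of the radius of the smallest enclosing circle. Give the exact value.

By Welzl's lemma the MEC is supported by two points (diametrically opposite) or three points (on a circumcircle).
The farthest pair is A_1–A_3 with squared distance 458. The circle on this segment as diameter has centre (-1.5, -0.5) and r² = 458/4 = 114.5.
Check A_2: distance² to centre = 56.5 ≤ 114.5, so it lies inside.
All remaining points lie in this disk, and no smaller disk contains both endpoints, so this is the minimum enclosing circle.

114.5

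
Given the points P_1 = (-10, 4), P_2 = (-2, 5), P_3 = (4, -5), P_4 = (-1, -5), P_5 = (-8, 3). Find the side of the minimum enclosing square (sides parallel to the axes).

The bounding box has width 14 and height 10.
An axis-aligned square enclosing the set must have side ≥ max(width, height).
So the minimum side is max(14, 10) = 14.

14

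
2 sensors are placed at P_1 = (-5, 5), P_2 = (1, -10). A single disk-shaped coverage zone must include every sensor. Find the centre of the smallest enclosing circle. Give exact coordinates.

(-2, -2.5)

The smallest circle enclosing two points has them as diameter endpoints.
Centre = midpoint = (-2, -2.5); r² = |P_1P_2|²/4 = 261/4 = 65.25.
Centre = (-2, -2.5).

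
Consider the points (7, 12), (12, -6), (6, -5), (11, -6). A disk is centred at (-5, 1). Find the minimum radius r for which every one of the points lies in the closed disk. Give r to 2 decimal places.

18.38

The required radius is the distance from (-5, 1) to the farthest point.
Squared distances: 265, 338, 157, 305.
Maximum is 338, attained at (12, -6).
r = √338 ≈ 18.38.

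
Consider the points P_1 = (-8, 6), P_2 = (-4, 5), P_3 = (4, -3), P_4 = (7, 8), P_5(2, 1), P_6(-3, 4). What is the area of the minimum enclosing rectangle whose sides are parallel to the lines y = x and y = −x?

In coordinates u = x + y, v = x − y the rectangle is axis-aligned; the map (x,y)→(u,v) scales areas by 2.
u-values: -2, 1, 1, 15, 3, 1; range = 15 − (-2) = 17.
v-values: -14, -9, 7, -1, 1, -7; range = 7 − (-14) = 21.
Area = (17 × 21) / 2 = 178.5.

178.5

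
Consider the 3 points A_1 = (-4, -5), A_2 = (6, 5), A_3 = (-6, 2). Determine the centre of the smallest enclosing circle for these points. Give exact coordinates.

(5/6, 1/6)

Side lengths²: A_1A_2² = 200, A_1A_3² = 53, A_2A_3² = 153.
Since A_1A_2² = 200 < 153 + 53 = 206, the triangle is acute, so the smallest enclosing circle is the circumcircle.
Circumcentre = (5/6, 1/6), r² = 901/18.
Centre = (5/6, 1/6).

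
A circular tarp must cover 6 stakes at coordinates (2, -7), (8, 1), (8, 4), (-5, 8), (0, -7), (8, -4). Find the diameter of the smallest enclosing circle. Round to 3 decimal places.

By Welzl's lemma the MEC is supported by two points (diametrically opposite) or three points (on a circumcircle).
The minimum enclosing circle is determined by three boundary points: (-5, 8), (0, -7), (8, -4).
Their circumcentre is (23/18, 95/54) with r² = 114245/1458.
The farthest remaining point (2, -7) is at distance² 112625/1458 ≤ 114245/1458.
Diameter = 2r = 2√(114245/1458) ≈ 17.704.

17.704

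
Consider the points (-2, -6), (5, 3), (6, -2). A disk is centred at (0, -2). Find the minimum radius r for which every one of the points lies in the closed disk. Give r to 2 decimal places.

The required radius is the distance from (0, -2) to the farthest point.
Squared distances: 20, 50, 36.
Maximum is 50, attained at (5, 3).
r = √50 ≈ 7.07.

7.07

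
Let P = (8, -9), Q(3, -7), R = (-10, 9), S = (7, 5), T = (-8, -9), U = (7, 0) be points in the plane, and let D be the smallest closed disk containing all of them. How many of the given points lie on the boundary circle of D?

The minimum enclosing circle of a finite set is fixed by two of the points (as a diameter) or three (as a circumcircle).
The farthest pair is P–R with squared distance 648. The circle on this segment as diameter has centre (-1, 0) and r² = 648/4 = 162.
Check Q: distance² to centre = 65 ≤ 162, so it lies inside.
All remaining points lie in this disk, and no smaller disk contains both endpoints, so this is the minimum enclosing circle.
The points at distance exactly r from the centre are P, R — 2 points.

2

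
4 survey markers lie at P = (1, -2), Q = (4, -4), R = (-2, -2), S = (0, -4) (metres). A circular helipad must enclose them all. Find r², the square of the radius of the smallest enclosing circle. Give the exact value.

10

By Welzl's lemma the MEC is supported by two points (diametrically opposite) or three points (on a circumcircle).
The farthest pair is Q–R with squared distance 40. The circle on this segment as diameter has centre (1, -3) and r² = 40/4 = 10.
Check P: distance² to centre = 1 ≤ 10, so it lies inside.
All remaining points lie in this disk, and no smaller disk contains both endpoints, so this is the minimum enclosing circle.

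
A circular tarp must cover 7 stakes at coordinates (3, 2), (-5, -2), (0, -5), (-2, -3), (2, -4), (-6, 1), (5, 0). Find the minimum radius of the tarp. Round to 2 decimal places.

5.52

A smallest enclosing disk is always determined by at most three of the input points on its boundary.
The farthest pair is (-6, 1)–(5, 0) with squared distance 122. The circle on this segment as diameter has centre (-0.5, 0.5) and r² = 122/4 = 30.5.
Check (3, 2): distance² to centre = 14.5 ≤ 30.5, so it lies inside.
All remaining points lie in this disk, and no smaller disk contains both endpoints, so this is the minimum enclosing circle.
r = √(30.5) ≈ 5.52.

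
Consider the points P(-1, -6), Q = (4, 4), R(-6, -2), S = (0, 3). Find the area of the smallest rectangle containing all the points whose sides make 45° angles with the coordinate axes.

In coordinates u = x + y, v = x − y the rectangle is axis-aligned; the map (x,y)→(u,v) scales areas by 2.
u-values: -7, 8, -8, 3; range = 8 − (-8) = 16.
v-values: 5, 0, -4, -3; range = 5 − (-4) = 9.
Area = (16 × 9) / 2 = 72.

72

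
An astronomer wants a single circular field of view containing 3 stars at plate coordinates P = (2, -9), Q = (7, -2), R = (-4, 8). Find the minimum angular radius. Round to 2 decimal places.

Side lengths²: PQ² = 74, PR² = 325, QR² = 221.
Since PR² = 325 ≥ 221 + 74 = 295, the angle opposite PR is not acute, so the smallest enclosing circle has PR as diameter.
Centre = midpoint of PR = (-1, -0.5), r² = 325/4 = 81.25.
r = √(81.25) ≈ 9.01.

9.01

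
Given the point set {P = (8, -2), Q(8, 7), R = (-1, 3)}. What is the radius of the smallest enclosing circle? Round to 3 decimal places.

Side lengths²: PQ² = 81, PR² = 106, QR² = 97.
Since PR² = 106 < 97 + 81 = 178, the triangle is acute, so the smallest enclosing circle is the circumcircle.
Circumcentre = (83/18, 2.5), r² = 5141/162.
r = √(5141/162) ≈ 5.633.

5.633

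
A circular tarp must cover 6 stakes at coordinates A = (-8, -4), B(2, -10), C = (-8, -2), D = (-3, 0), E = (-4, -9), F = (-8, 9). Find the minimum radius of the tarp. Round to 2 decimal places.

10.74

By Welzl's lemma the MEC is supported by two points (diametrically opposite) or three points (on a circumcircle).
The farthest pair is B–F with squared distance 461. The circle on this segment as diameter has centre (-3, -0.5) and r² = 461/4 = 115.25.
Check A: distance² to centre = 37.25 ≤ 115.25, so it lies inside.
All remaining points lie in this disk, and no smaller disk contains both endpoints, so this is the minimum enclosing circle.
r = √(115.25) ≈ 10.74.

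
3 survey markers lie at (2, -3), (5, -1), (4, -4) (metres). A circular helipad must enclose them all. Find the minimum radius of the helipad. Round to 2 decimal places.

Call the three points A, B, C in the order given.
Side lengths²: AB² = 13, AC² = 5, BC² = 10.
Since AB² = 13 < 10 + 5 = 15, the triangle is acute, so the smallest enclosing circle is the circumcircle.
Circumcentre = (51/14, -31/14), r² = 325/98.
r = √(325/98) ≈ 1.82.

1.82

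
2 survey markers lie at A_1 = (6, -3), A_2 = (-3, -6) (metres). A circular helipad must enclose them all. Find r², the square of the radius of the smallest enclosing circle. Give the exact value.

The smallest circle enclosing two points has them as diameter endpoints.
Centre = midpoint = (1.5, -4.5); r² = |A_1A_2|²/4 = 90/4 = 22.5.

22.5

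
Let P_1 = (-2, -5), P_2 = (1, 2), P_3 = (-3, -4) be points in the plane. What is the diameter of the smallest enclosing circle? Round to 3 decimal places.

7.616

Side lengths²: P_1P_2² = 58, P_1P_3² = 2, P_2P_3² = 52.
Since P_1P_2² = 58 ≥ 52 + 2 = 54, the angle opposite P_1P_2 is not acute, so the smallest enclosing circle has P_1P_2 as diameter.
Centre = midpoint of P_1P_2 = (-0.5, -1.5), r² = 58/4 = 14.5.
Diameter = 2r = 2√(14.5) ≈ 7.616.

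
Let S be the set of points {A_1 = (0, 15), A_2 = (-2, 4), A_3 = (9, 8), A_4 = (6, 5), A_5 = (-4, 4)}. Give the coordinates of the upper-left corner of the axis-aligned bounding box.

(-4, 15)

x-range [-4, 9], y-range [4, 15].
The upper-left corner is (-4, 15).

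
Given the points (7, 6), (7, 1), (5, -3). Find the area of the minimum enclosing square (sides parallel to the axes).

81

The bounding box has width 2 and height 9.
An axis-aligned square enclosing the set must have side ≥ max(width, height).
So the minimum side is max(2, 9) = 9.
Area = 9² = 81.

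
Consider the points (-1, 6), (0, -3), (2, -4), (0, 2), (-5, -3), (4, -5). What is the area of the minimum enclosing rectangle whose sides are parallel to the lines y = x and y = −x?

In coordinates u = x + y, v = x − y the rectangle is axis-aligned; the map (x,y)→(u,v) scales areas by 2.
u-values: 5, -3, -2, 2, -8, -1; range = 5 − (-8) = 13.
v-values: -7, 3, 6, -2, -2, 9; range = 9 − (-7) = 16.
Area = (13 × 16) / 2 = 104.

104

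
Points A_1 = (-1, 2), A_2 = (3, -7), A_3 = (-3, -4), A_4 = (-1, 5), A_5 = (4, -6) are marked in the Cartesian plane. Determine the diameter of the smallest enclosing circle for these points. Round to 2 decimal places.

12.65

The minimum enclosing circle of a finite set is fixed by two of the points (as a diameter) or three (as a circumcircle).
The farthest pair is A_2–A_4 with squared distance 160. The circle on this segment as diameter has centre (1, -1) and r² = 160/4 = 40.
Check A_1: distance² to centre = 13 ≤ 40, so it lies inside.
All remaining points lie in this disk, and no smaller disk contains both endpoints, so this is the minimum enclosing circle.
Diameter = 2r = 2√40 ≈ 12.65.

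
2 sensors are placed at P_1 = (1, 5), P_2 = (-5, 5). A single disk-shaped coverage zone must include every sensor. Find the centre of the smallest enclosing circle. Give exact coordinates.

(-2, 5)

The smallest circle enclosing two points has them as diameter endpoints.
Centre = midpoint = (-2, 5); r² = |P_1P_2|²/4 = 36/4 = 9.
Centre = (-2, 5).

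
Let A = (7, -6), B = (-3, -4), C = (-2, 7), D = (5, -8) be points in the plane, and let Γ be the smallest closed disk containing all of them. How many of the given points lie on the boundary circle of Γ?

A smallest enclosing disk is always determined by at most three of the input points on its boundary.
The farthest pair is C–D with squared distance 274. The circle on this segment as diameter has centre (1.5, -0.5) and r² = 274/4 = 68.5.
Check A: distance² to centre = 60.5 ≤ 68.5, so it lies inside.
All remaining points lie in this disk, and no smaller disk contains both endpoints, so this is the minimum enclosing circle.
The points at distance exactly r from the centre are C, D — 2 points.

2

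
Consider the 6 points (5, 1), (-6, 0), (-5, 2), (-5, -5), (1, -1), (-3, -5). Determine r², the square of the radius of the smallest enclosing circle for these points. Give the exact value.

13481/392

By Welzl's lemma the MEC is supported by two points (diametrically opposite) or three points (on a circumcircle).
The minimum enclosing circle is determined by three boundary points: (5, 1), (-6, 0), (-5, -5).
Their circumcentre is (-9/28, -41/28) with r² = 13481/392.
The farthest remaining point (-5, 2) is at distance² 13285/392 ≤ 13481/392.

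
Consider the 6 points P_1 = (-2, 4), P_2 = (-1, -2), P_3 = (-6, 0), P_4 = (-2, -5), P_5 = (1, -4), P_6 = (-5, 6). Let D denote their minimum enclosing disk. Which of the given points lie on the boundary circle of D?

A smallest enclosing disk is always determined by at most three of the input points on its boundary.
The minimum enclosing circle is determined by three boundary points: P_4, P_5, P_6.
Their circumcentre is (-41/18, 5/6) with r² = 5525/162.
The farthest remaining point P_3 is at distance² 2357/162 ≤ 5525/162.
The points at distance exactly r from the centre are P_4, P_5, P_6 — 3 points.

P_4, P_5, P_6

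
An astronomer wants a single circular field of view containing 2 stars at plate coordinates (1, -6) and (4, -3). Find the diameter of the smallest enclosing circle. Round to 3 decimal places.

The smallest circle enclosing two points has them as diameter endpoints.
Centre = midpoint = (2.5, -4.5); r² = |(1, -6)−(4, -3)|²/4 = 18/4 = 4.5.
Diameter = 2r = 2√(4.5) ≈ 4.243.

4.243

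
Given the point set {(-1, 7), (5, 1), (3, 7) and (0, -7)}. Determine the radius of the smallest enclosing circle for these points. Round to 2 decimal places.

The minimum enclosing circle of a finite set is fixed by two of the points (as a diameter) or three (as a circumcircle).
The minimum enclosing circle is determined by three boundary points: (-1, 7), (3, 7), (0, -7).
Their circumcentre is (1, 3/28) with r² = 40385/784.
The farthest remaining point (5, 1) is at distance² 13169/784 ≤ 40385/784.
r = √(40385/784) ≈ 7.18.

7.18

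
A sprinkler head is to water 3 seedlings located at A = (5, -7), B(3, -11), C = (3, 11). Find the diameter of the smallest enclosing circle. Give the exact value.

22

Side lengths²: AB² = 20, AC² = 328, BC² = 484.
Since BC² = 484 ≥ 328 + 20 = 348, the angle opposite BC is not acute, so the smallest enclosing circle has BC as diameter.
Centre = midpoint of BC = (3, 0), r² = 484/4 = 121.
Diameter = 2r = 2√121 = 22.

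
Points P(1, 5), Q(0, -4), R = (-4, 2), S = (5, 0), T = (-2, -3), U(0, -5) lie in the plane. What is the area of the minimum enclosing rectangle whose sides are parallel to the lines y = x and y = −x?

In coordinates u = x + y, v = x − y the rectangle is axis-aligned; the map (x,y)→(u,v) scales areas by 2.
u-values: 6, -4, -2, 5, -5, -5; range = 6 − (-5) = 11.
v-values: -4, 4, -6, 5, 1, 5; range = 5 − (-6) = 11.
Area = (11 × 11) / 2 = 60.5.

60.5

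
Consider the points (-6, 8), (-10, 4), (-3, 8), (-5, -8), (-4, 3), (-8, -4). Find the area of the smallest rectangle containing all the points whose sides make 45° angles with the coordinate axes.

153

In coordinates u = x + y, v = x − y the rectangle is axis-aligned; the map (x,y)→(u,v) scales areas by 2.
u-values: 2, -6, 5, -13, -1, -12; range = 5 − (-13) = 18.
v-values: -14, -14, -11, 3, -7, -4; range = 3 − (-14) = 17.
Area = (18 × 17) / 2 = 153.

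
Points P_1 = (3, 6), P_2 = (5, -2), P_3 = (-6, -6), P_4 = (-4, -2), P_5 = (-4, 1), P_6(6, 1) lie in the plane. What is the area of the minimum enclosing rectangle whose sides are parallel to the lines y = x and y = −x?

In coordinates u = x + y, v = x − y the rectangle is axis-aligned; the map (x,y)→(u,v) scales areas by 2.
u-values: 9, 3, -12, -6, -3, 7; range = 9 − (-12) = 21.
v-values: -3, 7, 0, -2, -5, 5; range = 7 − (-5) = 12.
Area = (21 × 12) / 2 = 126.

126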